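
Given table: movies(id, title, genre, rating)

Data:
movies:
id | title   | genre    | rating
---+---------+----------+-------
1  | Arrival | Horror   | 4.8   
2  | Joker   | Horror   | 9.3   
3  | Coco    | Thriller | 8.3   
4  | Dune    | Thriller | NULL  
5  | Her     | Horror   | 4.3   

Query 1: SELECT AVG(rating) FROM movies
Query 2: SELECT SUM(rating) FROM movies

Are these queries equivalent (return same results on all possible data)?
No, not equivalent

Query 1 returns: [(6.675000000000001,)]
Query 2 returns: [(26.700000000000003,)]

Reason: AVG vs SUM give different aggregate values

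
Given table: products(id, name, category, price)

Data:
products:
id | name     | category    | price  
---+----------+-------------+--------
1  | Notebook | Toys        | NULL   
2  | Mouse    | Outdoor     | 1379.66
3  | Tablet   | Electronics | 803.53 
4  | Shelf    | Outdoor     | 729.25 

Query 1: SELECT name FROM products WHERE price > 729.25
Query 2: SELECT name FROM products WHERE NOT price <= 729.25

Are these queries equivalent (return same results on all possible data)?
Yes, equivalent

Both queries return: [('Mouse',), ('Tablet',)]

Reason: Both filter price > 729.25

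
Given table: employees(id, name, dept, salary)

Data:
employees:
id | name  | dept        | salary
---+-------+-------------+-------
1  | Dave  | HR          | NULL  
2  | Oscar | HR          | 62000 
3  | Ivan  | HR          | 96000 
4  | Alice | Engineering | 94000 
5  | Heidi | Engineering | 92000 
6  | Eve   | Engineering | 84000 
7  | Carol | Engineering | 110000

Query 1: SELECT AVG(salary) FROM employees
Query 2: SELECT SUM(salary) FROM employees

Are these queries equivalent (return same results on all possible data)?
No, not equivalent

Query 1 returns: [(89666.66666666667,)]
Query 2 returns: [(538000,)]

Reason: AVG vs SUM give different aggregate values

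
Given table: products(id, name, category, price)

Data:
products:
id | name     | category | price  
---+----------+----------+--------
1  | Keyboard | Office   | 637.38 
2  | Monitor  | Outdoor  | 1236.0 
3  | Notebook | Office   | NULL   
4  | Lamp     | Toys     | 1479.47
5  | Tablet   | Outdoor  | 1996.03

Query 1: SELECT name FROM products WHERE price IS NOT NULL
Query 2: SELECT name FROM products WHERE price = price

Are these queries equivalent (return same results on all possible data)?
Yes, equivalent

Both queries return: [('Keyboard',), ('Lamp',), ('Monitor',), ('Tablet',)]

Reason: IS NOT NULL vs self-equality (both exclude NULLs)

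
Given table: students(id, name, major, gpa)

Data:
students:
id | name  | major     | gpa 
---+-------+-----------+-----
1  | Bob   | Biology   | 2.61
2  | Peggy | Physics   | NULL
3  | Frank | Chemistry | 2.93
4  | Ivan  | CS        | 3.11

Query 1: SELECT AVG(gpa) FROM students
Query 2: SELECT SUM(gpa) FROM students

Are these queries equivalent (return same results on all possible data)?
No, not equivalent

Query 1 returns: [(2.8833333333333333,)]
Query 2 returns: [(8.65,)]

Reason: AVG vs SUM give different aggregate values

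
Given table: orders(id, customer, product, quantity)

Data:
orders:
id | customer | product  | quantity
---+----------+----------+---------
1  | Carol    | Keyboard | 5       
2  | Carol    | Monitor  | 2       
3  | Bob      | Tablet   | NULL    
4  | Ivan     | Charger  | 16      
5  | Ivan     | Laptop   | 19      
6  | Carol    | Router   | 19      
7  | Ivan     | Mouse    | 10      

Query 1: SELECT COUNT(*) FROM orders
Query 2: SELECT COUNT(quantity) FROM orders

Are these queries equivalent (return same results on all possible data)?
No, not equivalent

Query 1 returns: [(7,)]
Query 2 returns: [(6,)]

Reason: COUNT(*) includes NULLs, COUNT(column) excludes them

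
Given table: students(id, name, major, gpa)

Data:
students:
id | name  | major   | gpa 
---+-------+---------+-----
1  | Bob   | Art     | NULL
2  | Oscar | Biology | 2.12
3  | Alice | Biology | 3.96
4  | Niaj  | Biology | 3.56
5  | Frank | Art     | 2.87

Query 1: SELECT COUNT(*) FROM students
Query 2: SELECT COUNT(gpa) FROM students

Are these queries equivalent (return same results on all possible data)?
No, not equivalent

Query 1 returns: [(5,)]
Query 2 returns: [(4,)]

Reason: COUNT(*) includes NULLs, COUNT(column) excludes them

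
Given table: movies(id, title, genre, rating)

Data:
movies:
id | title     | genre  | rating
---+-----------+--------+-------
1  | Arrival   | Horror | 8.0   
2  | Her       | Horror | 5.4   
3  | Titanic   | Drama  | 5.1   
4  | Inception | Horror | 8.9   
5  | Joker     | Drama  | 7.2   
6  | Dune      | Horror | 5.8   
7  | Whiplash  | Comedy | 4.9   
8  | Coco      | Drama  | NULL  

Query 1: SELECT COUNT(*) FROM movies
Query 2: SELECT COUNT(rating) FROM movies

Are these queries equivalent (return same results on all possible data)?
No, not equivalent

Query 1 returns: [(8,)]
Query 2 returns: [(7,)]

Reason: COUNT(*) includes NULLs, COUNT(column) excludes them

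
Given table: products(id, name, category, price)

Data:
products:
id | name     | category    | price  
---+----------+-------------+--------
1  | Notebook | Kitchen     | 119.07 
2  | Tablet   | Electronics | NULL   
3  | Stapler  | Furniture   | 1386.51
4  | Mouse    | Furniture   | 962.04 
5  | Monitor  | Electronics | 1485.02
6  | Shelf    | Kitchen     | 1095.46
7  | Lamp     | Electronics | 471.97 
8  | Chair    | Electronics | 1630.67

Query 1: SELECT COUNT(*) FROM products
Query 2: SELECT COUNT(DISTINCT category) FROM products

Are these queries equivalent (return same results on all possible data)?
No, not equivalent

Query 1 returns: [(8,)]
Query 2 returns: [(3,)]

Reason: COUNT(*) counts rows, COUNT(DISTINCT category) counts unique categorys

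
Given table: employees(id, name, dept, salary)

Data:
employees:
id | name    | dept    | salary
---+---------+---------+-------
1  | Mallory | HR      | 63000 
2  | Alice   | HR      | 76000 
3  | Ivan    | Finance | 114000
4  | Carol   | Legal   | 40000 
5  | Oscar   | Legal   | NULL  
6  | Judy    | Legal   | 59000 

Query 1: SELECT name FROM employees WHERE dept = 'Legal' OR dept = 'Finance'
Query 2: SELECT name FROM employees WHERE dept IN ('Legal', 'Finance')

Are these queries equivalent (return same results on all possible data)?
Yes, equivalent

Both queries return: [('Carol',), ('Ivan',), ('Judy',), ('Oscar',)]

Reason: OR vs IN are equivalent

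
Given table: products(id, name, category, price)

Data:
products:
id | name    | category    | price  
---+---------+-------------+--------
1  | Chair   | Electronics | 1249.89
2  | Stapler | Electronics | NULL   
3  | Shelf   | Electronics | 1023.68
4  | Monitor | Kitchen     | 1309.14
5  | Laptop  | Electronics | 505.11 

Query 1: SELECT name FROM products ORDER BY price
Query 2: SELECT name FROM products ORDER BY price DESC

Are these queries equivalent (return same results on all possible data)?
No, not equivalent

Query 1 returns: [('Stapler',), ('Laptop',), ('Shelf',), ('Chair',), ('Monitor',)]
Query 2 returns: [('Monitor',), ('Chair',), ('Shelf',), ('Laptop',), ('Stapler',)]

Reason: ASC vs DESC gives opposite ordering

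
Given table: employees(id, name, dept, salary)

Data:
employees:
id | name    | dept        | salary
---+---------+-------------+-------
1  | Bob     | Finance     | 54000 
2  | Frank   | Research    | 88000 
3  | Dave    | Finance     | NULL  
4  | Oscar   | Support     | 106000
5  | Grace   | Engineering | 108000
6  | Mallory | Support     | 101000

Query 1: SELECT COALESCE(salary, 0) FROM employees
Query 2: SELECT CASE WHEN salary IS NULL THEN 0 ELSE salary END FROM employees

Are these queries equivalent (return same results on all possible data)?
Yes, equivalent

Both queries return: [(0,), (54000,), (88000,), (101000,), (106000,), (108000,)]

Reason: COALESCE vs CASE for NULL handling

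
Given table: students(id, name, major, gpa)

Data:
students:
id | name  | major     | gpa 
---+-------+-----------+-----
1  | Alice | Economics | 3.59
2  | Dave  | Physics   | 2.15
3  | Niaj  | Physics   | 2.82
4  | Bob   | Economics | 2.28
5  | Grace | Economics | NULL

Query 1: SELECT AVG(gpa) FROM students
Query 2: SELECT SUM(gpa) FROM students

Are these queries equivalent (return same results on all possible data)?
No, not equivalent

Query 1 returns: [(2.71,)]
Query 2 returns: [(10.84,)]

Reason: AVG vs SUM give different aggregate values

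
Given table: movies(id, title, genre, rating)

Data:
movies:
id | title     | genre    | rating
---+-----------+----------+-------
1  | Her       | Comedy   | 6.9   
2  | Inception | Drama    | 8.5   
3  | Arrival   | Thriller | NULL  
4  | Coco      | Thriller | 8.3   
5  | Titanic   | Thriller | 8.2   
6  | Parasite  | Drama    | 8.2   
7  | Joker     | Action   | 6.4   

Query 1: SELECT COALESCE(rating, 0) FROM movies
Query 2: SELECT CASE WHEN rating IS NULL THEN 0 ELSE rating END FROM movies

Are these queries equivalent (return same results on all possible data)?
Yes, equivalent

Both queries return: [(0,), (6.4,), (6.9,), (8.2,), (8.2,), (8.3,), (8.5,)]

Reason: COALESCE vs CASE for NULL handling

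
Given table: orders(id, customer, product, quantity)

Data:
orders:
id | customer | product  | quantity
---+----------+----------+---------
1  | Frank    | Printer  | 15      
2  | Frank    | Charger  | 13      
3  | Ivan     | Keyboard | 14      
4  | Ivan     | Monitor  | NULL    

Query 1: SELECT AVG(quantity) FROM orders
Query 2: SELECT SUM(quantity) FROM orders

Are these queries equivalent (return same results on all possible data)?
No, not equivalent

Query 1 returns: [(14.0,)]
Query 2 returns: [(42,)]

Reason: AVG vs SUM give different aggregate values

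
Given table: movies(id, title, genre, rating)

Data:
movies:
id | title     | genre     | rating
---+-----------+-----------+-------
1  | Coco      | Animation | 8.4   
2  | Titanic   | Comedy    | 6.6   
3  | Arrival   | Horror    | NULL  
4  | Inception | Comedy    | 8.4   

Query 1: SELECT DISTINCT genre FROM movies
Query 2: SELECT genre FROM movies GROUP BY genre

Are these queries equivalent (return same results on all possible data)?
Yes, equivalent

Both queries return: [('Animation',), ('Comedy',), ('Horror',)]

Reason: Both get unique genres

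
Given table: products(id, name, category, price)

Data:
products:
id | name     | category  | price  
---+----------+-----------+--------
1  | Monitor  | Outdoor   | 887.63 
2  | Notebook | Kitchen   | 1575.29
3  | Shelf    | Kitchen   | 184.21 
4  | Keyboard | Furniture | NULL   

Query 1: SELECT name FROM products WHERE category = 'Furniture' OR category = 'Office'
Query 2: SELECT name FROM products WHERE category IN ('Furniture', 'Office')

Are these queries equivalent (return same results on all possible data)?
Yes, equivalent

Both queries return: [('Keyboard',)]

Reason: OR vs IN are equivalent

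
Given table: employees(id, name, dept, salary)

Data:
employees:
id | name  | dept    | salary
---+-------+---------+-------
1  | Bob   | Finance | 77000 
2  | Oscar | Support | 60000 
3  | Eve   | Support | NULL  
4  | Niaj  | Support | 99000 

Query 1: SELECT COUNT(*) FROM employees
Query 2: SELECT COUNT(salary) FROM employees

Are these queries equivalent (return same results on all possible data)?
No, not equivalent

Query 1 returns: [(4,)]
Query 2 returns: [(3,)]

Reason: COUNT(*) includes NULLs, COUNT(column) excludes them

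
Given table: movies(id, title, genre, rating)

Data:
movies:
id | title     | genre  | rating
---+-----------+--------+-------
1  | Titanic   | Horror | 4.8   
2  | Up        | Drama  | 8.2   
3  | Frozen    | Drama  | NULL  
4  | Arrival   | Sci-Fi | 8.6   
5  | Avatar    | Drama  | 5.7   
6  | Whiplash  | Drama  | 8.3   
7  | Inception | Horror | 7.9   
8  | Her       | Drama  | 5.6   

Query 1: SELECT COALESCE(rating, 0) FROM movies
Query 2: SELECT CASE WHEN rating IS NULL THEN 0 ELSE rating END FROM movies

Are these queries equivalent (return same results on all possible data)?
Yes, equivalent

Both queries return: [(0,), (4.8,), (5.6,), (5.7,), (7.9,), (8.2,), (8.3,), (8.6,)]

Reason: COALESCE vs CASE for NULL handling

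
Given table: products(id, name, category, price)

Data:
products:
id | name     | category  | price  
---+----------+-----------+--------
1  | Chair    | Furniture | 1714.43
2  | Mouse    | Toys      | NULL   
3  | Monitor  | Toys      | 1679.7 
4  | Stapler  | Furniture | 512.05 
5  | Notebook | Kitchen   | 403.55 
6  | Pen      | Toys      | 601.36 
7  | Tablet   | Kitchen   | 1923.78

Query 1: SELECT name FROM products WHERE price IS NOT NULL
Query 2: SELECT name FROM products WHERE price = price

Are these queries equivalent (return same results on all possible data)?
Yes, equivalent

Both queries return: [('Chair',), ('Monitor',), ('Notebook',), ('Pen',), ('Stapler',), ('Tablet',)]

Reason: IS NOT NULL vs self-equality (both exclude NULLs)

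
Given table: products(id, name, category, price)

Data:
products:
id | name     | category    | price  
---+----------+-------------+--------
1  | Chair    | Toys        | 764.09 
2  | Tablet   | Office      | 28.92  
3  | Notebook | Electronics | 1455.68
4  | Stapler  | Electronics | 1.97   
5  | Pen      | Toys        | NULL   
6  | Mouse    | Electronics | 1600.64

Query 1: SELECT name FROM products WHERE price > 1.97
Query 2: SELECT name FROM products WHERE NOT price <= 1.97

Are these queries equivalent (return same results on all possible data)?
Yes, equivalent

Both queries return: [('Chair',), ('Mouse',), ('Notebook',), ('Tablet',)]

Reason: Both filter price > 1.97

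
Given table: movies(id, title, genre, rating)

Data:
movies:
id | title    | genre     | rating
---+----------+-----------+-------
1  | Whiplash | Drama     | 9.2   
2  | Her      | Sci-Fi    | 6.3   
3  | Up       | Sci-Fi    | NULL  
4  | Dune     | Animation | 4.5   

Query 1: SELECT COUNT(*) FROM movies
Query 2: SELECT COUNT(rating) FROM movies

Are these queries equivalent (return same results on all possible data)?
No, not equivalent

Query 1 returns: [(4,)]
Query 2 returns: [(3,)]

Reason: COUNT(*) includes NULLs, COUNT(column) excludes them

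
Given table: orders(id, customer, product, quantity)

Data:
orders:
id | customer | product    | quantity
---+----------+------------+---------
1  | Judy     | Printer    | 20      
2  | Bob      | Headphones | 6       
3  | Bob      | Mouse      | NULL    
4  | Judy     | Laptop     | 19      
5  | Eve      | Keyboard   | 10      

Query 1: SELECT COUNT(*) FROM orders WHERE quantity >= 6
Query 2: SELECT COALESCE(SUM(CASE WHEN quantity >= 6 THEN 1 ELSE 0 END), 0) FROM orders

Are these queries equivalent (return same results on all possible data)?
Yes, equivalent

Both queries return: [(4,)]

Reason: COUNT with WHERE vs conditional SUM (COALESCE handles empty-table NULL)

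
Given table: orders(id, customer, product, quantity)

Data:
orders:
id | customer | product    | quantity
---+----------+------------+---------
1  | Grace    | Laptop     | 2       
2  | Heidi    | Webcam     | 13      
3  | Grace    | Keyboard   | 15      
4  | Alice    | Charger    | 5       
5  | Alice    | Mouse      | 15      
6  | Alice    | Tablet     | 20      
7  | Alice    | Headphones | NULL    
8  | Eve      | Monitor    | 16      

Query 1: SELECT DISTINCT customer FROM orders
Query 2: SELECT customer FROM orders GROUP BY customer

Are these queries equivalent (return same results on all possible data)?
Yes, equivalent

Both queries return: [('Alice',), ('Eve',), ('Grace',), ('Heidi',)]

Reason: Both get unique customers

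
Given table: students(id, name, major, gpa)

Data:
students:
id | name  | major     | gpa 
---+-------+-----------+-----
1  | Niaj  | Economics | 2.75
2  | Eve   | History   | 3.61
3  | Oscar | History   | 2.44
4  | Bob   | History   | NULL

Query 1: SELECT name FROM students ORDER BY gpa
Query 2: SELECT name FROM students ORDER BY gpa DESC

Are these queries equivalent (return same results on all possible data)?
No, not equivalent

Query 1 returns: [('Bob',), ('Oscar',), ('Niaj',), ('Eve',)]
Query 2 returns: [('Eve',), ('Niaj',), ('Oscar',), ('Bob',)]

Reason: ASC vs DESC gives opposite ordering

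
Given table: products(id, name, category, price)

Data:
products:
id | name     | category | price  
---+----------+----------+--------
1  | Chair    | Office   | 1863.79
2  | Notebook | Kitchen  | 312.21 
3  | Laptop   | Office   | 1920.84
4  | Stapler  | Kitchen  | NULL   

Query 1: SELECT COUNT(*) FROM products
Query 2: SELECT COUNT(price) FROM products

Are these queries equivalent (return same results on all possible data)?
No, not equivalent

Query 1 returns: [(4,)]
Query 2 returns: [(3,)]

Reason: COUNT(*) includes NULLs, COUNT(column) excludes them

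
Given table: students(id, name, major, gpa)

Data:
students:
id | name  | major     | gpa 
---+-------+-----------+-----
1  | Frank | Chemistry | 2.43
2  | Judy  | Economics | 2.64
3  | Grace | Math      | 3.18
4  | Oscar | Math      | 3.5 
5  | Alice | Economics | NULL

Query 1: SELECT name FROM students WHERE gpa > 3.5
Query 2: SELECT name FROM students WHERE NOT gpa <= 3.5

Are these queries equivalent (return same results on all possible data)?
Yes, equivalent

Both queries return: []

Reason: Both filter gpa > 3.5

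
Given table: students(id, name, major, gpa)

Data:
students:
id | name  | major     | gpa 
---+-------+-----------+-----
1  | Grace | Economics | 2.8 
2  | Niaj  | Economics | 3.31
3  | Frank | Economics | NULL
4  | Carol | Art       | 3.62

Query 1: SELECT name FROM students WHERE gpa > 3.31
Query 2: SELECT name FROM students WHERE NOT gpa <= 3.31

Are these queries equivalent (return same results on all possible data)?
Yes, equivalent

Both queries return: [('Carol',)]

Reason: Both filter gpa > 3.31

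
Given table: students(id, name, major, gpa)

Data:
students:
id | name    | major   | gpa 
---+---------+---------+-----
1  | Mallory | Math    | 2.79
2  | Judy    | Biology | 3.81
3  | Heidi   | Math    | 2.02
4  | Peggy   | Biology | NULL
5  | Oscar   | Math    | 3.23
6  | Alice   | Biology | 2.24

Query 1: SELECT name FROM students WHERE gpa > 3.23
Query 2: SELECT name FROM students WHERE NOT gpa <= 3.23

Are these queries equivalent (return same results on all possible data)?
Yes, equivalent

Both queries return: [('Judy',)]

Reason: Both filter gpa > 3.23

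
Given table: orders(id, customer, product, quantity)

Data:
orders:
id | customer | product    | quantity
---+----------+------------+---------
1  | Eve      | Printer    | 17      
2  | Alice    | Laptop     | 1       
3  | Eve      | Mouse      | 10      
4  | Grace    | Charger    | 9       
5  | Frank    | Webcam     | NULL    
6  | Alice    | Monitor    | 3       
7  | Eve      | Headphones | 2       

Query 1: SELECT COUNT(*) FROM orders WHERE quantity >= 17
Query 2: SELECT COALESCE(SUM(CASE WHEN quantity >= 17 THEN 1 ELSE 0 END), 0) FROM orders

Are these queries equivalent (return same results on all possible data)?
Yes, equivalent

Both queries return: [(1,)]

Reason: COUNT with WHERE vs conditional SUM (COALESCE handles empty-table NULL)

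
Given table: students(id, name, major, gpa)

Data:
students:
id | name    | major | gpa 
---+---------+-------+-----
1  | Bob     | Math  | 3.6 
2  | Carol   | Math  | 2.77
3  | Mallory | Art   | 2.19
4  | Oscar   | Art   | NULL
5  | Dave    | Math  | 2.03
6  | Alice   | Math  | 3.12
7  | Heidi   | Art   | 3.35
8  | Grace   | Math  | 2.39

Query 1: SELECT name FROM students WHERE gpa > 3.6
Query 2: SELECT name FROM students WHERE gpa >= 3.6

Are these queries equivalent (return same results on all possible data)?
No, not equivalent

Query 1 returns: []
Query 2 returns: [('Bob',)]

Reason: > vs >= gives different results when gpa = 3.6 exists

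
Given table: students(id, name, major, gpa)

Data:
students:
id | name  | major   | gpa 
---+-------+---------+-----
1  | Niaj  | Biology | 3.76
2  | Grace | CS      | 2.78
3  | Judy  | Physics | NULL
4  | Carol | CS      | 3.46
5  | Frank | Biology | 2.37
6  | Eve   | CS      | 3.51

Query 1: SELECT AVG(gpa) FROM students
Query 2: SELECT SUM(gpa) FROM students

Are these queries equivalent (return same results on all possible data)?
No, not equivalent

Query 1 returns: [(3.1759999999999997,)]
Query 2 returns: [(15.879999999999999,)]

Reason: AVG vs SUM give different aggregate values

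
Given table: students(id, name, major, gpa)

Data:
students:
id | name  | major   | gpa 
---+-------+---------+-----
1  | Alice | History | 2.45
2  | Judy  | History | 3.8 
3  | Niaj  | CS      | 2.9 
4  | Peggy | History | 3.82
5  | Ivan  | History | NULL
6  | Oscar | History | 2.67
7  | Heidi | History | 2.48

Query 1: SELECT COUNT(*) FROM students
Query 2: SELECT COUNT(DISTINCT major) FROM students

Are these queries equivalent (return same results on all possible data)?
No, not equivalent

Query 1 returns: [(7,)]
Query 2 returns: [(2,)]

Reason: COUNT(*) counts rows, COUNT(DISTINCT major) counts unique majors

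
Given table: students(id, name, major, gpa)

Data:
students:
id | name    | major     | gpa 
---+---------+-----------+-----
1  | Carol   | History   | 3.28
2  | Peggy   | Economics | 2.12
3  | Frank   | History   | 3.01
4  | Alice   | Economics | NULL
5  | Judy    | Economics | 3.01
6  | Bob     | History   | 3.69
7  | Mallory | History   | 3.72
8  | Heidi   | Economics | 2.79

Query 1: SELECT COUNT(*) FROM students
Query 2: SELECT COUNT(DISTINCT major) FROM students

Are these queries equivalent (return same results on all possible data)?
No, not equivalent

Query 1 returns: [(8,)]
Query 2 returns: [(2,)]

Reason: COUNT(*) counts rows, COUNT(DISTINCT major) counts unique majors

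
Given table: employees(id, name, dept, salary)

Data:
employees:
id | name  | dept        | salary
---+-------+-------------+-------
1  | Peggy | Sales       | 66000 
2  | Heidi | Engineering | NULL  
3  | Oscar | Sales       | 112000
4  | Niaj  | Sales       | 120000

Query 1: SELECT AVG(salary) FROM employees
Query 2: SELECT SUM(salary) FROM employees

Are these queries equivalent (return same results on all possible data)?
No, not equivalent

Query 1 returns: [(99333.33333333333,)]
Query 2 returns: [(298000,)]

Reason: AVG vs SUM give different aggregate values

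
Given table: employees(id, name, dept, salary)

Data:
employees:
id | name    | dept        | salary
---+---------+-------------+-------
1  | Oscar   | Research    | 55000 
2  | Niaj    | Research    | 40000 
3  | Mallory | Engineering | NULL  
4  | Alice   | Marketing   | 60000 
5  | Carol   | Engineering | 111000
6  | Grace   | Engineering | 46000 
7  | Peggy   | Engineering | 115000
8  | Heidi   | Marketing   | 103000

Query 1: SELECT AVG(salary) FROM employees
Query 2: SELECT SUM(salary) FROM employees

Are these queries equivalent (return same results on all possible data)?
No, not equivalent

Query 1 returns: [(75714.28571428571,)]
Query 2 returns: [(530000,)]

Reason: AVG vs SUM give different aggregate values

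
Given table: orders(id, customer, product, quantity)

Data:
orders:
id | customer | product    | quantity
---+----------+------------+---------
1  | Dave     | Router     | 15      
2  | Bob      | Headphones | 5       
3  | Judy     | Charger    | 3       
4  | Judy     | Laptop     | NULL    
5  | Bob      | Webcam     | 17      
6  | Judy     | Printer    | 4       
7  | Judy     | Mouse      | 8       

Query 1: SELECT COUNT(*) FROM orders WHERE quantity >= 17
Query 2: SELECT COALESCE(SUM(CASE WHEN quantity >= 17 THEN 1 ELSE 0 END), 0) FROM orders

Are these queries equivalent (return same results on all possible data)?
Yes, equivalent

Both queries return: [(1,)]

Reason: COUNT with WHERE vs conditional SUM (COALESCE handles empty-table NULL)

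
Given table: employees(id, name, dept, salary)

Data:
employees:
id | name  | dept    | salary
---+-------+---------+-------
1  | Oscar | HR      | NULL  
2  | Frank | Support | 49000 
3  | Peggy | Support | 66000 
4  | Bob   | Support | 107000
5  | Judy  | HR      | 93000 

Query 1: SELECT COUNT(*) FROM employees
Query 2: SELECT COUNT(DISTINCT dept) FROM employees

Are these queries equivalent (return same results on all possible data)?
No, not equivalent

Query 1 returns: [(5,)]
Query 2 returns: [(2,)]

Reason: COUNT(*) counts rows, COUNT(DISTINCT dept) counts unique depts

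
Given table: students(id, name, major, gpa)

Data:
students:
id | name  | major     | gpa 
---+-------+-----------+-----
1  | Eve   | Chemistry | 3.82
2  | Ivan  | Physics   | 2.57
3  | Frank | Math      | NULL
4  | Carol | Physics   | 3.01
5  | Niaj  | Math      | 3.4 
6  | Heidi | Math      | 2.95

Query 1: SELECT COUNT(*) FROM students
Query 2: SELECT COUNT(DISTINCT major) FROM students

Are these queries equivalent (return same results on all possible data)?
No, not equivalent

Query 1 returns: [(6,)]
Query 2 returns: [(3,)]

Reason: COUNT(*) counts rows, COUNT(DISTINCT major) counts unique majors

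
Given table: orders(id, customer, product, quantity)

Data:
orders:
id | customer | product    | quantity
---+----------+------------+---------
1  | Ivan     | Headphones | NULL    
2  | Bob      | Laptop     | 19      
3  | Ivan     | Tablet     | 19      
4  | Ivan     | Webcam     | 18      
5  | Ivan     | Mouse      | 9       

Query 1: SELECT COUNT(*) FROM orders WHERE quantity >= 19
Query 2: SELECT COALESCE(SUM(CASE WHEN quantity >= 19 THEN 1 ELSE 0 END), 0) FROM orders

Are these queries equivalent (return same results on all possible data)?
Yes, equivalent

Both queries return: [(2,)]

Reason: COUNT with WHERE vs conditional SUM (COALESCE handles empty-table NULL)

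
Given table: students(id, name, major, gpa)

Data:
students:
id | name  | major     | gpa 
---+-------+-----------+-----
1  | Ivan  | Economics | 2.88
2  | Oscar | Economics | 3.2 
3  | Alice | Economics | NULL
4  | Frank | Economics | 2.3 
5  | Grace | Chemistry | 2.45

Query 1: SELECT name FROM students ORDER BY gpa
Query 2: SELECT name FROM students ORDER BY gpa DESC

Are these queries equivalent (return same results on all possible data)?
No, not equivalent

Query 1 returns: [('Alice',), ('Frank',), ('Grace',), ('Ivan',), ('Oscar',)]
Query 2 returns: [('Oscar',), ('Ivan',), ('Grace',), ('Frank',), ('Alice',)]

Reason: ASC vs DESC gives opposite ordering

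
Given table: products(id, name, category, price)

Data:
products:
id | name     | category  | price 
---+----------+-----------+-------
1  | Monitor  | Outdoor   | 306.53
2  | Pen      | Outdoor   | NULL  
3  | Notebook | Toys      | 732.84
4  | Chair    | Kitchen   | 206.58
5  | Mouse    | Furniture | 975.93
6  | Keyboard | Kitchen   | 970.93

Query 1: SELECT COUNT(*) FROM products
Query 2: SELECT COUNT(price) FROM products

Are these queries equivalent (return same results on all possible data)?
No, not equivalent

Query 1 returns: [(6,)]
Query 2 returns: [(5,)]

Reason: COUNT(*) includes NULLs, COUNT(column) excludes them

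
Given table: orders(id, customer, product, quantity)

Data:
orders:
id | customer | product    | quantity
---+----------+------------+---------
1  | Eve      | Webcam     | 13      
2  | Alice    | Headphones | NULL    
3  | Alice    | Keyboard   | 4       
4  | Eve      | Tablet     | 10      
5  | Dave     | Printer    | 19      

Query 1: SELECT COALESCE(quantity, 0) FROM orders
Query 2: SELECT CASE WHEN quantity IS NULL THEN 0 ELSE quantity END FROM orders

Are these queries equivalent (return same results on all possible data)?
Yes, equivalent

Both queries return: [(0,), (4,), (10,), (13,), (19,)]

Reason: COALESCE vs CASE for NULL handling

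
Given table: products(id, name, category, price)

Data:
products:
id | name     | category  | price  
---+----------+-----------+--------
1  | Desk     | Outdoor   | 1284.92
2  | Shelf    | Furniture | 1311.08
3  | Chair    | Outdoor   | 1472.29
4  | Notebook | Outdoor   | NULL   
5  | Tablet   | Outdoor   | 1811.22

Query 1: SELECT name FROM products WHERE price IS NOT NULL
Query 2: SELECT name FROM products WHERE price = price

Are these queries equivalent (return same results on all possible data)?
Yes, equivalent

Both queries return: [('Chair',), ('Desk',), ('Shelf',), ('Tablet',)]

Reason: IS NOT NULL vs self-equality (both exclude NULLs)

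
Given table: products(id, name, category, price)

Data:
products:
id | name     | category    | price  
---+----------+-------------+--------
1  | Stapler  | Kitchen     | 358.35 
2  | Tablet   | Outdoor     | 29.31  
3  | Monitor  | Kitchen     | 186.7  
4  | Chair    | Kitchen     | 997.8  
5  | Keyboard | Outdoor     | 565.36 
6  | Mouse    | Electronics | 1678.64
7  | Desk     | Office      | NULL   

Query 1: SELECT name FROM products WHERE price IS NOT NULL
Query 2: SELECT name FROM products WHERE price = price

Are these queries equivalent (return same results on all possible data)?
Yes, equivalent

Both queries return: [('Chair',), ('Keyboard',), ('Monitor',), ('Mouse',), ('Stapler',), ('Tablet',)]

Reason: IS NOT NULL vs self-equality (both exclude NULLs)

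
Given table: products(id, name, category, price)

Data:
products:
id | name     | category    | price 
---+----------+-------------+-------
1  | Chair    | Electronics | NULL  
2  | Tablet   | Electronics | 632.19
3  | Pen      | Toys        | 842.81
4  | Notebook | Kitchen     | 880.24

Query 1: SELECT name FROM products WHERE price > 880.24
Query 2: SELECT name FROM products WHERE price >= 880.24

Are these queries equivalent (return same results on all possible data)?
No, not equivalent

Query 1 returns: []
Query 2 returns: [('Notebook',)]

Reason: > vs >= gives different results when price = 880.24 exists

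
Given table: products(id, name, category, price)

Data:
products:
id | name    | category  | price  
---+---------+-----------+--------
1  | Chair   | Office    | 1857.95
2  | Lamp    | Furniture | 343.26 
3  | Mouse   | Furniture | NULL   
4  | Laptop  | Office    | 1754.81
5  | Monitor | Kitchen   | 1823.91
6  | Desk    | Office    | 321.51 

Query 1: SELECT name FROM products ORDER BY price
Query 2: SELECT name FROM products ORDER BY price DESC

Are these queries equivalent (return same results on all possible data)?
No, not equivalent

Query 1 returns: [('Mouse',), ('Desk',), ('Lamp',), ('Laptop',), ('Monitor',), ('Chair',)]
Query 2 returns: [('Chair',), ('Monitor',), ('Laptop',), ('Lamp',), ('Desk',), ('Mouse',)]

Reason: ASC vs DESC gives opposite ordering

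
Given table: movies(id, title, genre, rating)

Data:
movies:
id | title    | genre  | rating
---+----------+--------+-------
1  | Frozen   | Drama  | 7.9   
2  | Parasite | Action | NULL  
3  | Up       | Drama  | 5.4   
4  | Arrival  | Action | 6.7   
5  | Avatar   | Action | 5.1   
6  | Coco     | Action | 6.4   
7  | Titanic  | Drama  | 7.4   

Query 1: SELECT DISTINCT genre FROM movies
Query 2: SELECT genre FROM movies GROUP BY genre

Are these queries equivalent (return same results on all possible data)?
Yes, equivalent

Both queries return: [('Action',), ('Drama',)]

Reason: Both get unique genres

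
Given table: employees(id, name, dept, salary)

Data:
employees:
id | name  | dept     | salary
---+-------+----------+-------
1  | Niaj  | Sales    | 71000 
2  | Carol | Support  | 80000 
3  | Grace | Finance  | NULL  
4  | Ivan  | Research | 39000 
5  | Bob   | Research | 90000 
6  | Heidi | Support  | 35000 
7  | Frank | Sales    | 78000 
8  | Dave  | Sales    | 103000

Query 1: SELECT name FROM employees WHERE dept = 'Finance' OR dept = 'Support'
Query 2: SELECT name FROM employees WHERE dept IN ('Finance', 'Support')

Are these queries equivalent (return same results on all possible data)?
Yes, equivalent

Both queries return: [('Carol',), ('Grace',), ('Heidi',)]

Reason: OR vs IN are equivalent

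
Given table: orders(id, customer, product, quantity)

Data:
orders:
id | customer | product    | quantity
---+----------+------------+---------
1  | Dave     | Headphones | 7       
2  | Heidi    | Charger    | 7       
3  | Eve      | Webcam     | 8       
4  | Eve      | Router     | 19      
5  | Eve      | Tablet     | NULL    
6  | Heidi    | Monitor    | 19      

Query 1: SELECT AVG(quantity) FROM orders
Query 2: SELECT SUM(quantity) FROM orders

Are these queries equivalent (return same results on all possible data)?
No, not equivalent

Query 1 returns: [(12.0,)]
Query 2 returns: [(60,)]

Reason: AVG vs SUM give different aggregate values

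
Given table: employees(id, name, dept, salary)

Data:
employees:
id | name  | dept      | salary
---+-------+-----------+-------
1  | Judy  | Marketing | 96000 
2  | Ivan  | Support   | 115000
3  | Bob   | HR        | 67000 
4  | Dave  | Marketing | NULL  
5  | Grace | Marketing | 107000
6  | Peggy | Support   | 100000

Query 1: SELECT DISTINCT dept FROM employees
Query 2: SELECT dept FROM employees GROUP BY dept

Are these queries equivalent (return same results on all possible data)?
Yes, equivalent

Both queries return: [('HR',), ('Marketing',), ('Support',)]

Reason: Both get unique depts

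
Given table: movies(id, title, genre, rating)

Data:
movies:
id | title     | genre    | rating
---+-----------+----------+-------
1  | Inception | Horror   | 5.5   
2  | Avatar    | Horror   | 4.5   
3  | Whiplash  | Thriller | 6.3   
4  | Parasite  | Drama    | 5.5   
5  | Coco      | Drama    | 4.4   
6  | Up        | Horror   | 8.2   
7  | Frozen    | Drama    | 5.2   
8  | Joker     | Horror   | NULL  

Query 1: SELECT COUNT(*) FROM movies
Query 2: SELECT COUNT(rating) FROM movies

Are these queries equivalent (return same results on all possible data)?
No, not equivalent

Query 1 returns: [(8,)]
Query 2 returns: [(7,)]

Reason: COUNT(*) includes NULLs, COUNT(column) excludes them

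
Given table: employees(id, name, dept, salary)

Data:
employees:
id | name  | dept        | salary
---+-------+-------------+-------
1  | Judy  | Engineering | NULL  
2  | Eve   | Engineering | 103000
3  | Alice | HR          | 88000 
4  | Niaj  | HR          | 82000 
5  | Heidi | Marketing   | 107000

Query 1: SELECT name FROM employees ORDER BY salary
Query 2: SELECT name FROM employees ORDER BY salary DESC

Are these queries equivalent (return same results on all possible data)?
No, not equivalent

Query 1 returns: [('Judy',), ('Niaj',), ('Alice',), ('Eve',), ('Heidi',)]
Query 2 returns: [('Heidi',), ('Eve',), ('Alice',), ('Niaj',), ('Judy',)]

Reason: ASC vs DESC gives opposite ordering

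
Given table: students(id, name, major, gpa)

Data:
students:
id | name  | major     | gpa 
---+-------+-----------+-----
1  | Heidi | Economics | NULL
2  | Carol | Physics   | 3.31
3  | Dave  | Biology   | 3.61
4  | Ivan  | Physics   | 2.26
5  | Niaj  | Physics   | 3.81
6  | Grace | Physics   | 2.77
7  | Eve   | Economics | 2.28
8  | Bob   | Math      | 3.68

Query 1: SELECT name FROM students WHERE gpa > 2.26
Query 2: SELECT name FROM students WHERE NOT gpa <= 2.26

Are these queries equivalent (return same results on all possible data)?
Yes, equivalent

Both queries return: [('Bob',), ('Carol',), ('Dave',), ('Eve',), ('Grace',), ('Niaj',)]

Reason: Both filter gpa > 2.26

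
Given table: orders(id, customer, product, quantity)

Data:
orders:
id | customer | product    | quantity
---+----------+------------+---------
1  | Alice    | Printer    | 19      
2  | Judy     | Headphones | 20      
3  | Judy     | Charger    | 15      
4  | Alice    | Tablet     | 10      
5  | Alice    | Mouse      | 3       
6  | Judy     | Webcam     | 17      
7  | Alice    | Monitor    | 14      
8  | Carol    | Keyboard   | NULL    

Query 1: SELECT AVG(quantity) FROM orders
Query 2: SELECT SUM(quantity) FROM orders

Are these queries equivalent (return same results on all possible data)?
No, not equivalent

Query 1 returns: [(14.0,)]
Query 2 returns: [(98,)]

Reason: AVG vs SUM give different aggregate values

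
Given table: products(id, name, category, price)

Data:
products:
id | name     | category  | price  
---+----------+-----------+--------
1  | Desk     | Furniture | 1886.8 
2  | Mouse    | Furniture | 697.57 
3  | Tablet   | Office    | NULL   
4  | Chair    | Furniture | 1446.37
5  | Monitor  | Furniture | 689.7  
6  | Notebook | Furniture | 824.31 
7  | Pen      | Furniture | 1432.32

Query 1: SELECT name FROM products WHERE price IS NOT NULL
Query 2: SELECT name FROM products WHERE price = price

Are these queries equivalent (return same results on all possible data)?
Yes, equivalent

Both queries return: [('Chair',), ('Desk',), ('Monitor',), ('Mouse',), ('Notebook',), ('Pen',)]

Reason: IS NOT NULL vs self-equality (both exclude NULLs)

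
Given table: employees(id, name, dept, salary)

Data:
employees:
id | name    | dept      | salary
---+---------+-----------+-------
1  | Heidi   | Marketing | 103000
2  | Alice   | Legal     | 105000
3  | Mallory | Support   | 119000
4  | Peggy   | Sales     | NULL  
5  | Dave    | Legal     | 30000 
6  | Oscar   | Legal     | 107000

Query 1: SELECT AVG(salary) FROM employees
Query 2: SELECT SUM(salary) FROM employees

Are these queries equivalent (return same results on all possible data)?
No, not equivalent

Query 1 returns: [(92800.0,)]
Query 2 returns: [(464000,)]

Reason: AVG vs SUM give different aggregate values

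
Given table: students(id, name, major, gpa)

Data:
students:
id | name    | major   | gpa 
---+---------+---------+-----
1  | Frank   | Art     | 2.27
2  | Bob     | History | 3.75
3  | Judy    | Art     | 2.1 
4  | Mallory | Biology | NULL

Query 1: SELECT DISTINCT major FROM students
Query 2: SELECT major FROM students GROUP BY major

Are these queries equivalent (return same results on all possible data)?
Yes, equivalent

Both queries return: [('Art',), ('Biology',), ('History',)]

Reason: Both get unique majors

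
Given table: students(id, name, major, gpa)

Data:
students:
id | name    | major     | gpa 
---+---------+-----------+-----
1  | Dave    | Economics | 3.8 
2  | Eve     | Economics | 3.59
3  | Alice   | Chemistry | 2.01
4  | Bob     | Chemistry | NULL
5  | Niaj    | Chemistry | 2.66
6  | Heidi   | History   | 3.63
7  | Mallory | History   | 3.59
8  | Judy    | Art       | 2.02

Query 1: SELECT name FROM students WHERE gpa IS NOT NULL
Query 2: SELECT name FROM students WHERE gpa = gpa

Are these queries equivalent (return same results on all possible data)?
Yes, equivalent

Both queries return: [('Alice',), ('Dave',), ('Eve',), ('Heidi',), ('Judy',), ('Mallory',), ('Niaj',)]

Reason: IS NOT NULL vs self-equality (both exclude NULLs)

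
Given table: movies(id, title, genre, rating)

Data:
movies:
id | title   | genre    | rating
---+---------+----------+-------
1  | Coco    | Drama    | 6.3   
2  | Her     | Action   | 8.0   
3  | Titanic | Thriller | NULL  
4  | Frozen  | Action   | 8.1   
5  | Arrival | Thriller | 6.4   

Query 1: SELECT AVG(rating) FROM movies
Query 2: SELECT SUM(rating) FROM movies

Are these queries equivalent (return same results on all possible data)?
No, not equivalent

Query 1 returns: [(7.2,)]
Query 2 returns: [(28.8,)]

Reason: AVG vs SUM give different aggregate values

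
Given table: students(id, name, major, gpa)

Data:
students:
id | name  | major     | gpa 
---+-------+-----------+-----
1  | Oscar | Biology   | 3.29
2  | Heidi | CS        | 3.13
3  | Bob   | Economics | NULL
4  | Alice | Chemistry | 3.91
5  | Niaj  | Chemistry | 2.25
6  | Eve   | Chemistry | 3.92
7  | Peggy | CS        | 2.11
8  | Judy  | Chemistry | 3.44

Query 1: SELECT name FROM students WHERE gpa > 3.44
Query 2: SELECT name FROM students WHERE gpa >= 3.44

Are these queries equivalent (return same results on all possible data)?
No, not equivalent

Query 1 returns: [('Alice',), ('Eve',)]
Query 2 returns: [('Alice',), ('Eve',), ('Judy',)]

Reason: > vs >= gives different results when gpa = 3.44 exists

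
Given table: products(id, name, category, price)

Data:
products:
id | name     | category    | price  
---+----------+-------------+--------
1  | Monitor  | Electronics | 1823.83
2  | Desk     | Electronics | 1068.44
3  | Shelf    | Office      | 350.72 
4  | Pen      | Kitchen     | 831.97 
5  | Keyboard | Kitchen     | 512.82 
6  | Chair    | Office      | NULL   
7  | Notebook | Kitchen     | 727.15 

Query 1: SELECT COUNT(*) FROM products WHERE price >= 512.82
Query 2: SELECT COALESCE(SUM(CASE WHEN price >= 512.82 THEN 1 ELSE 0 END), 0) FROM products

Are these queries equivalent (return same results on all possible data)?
Yes, equivalent

Both queries return: [(5,)]

Reason: COUNT with WHERE vs conditional SUM (COALESCE handles empty-table NULL)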